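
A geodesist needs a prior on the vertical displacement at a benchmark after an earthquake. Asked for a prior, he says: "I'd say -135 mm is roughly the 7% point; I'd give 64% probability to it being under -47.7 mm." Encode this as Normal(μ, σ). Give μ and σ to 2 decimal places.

The p-quantile of Normal(μ,σ) is μ + z_p·σ, with z_{0.07} = -1.476 and z_{0.64} = 0.3585.
Eliminate σ: μ = (z₂·x₁ − z₁·x₂)/(z₂ − z₁) = (0.3585·-135 − (-1.476)·-47.7)/1.834 = -64.76.
Then σ = (x₂ − x₁)/(z₂ − z₁) = (-47.7 − -135)/1.834 = 47.59.

μ = -64.76, σ = 47.59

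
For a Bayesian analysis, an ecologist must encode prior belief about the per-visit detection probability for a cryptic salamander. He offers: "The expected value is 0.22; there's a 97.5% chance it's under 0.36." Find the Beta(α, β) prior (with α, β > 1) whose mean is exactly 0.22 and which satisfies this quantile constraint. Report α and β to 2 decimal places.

With mean 0.22 fixed, write α = 0.22s, β = 0.78s where s = α+β.
Need P(θ < 0.36) = 0.975 under Beta(0.22s, 0.78s). Normal approximation: (q−m)/√(m(1−m)/s) ≈ z_{0.975} = 1.96, so s ≈ 0.22·0.78·(1.96)²/(0.36−0.22)² = 33.6.
At s = 33.6: P(θ<0.36) ≈ 0.966. Adjusting to match 0.975 gives s ≈ 39.38.
So α = 0.22·39.38 ≈ 8.66, β = 0.78·39.38 ≈ 30.71.

α ≈ 8.66, β ≈ 30.71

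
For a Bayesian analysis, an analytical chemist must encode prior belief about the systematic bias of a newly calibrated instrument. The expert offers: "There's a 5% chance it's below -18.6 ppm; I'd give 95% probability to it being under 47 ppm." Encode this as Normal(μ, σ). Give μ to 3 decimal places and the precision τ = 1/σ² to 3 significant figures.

μ = 14.200, τ = 0.00251

For Normal(μ,σ), the p-quantile is μ + z_p·σ. Here z_{0.05} = -1.645, z_{0.95} = 1.645.
So -18.6 = μ − 1.645σ and 47 = μ + 1.645σ.
Subtracting: σ = (47 − -18.6)/(1.645 − (-1.645)) = 19.941.
Then μ = -18.6 − (-1.645)·19.941 = 14.200.
Precision τ = 1/σ² = 1/19.94² = 0.00251.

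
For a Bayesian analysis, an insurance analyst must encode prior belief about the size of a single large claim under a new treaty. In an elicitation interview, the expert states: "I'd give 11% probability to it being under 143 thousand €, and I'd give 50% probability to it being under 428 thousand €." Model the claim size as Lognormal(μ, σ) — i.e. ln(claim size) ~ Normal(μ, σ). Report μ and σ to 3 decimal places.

μ ≈ 6.059, σ ≈ 0.894

If T ~ Lognormal(μ,σ) then ln T ~ Normal(μ,σ), so the p-quantile of ln T is μ + z_p·σ.
ln(143) = 4.963 and ln(428) = 6.059; z_{0.11} = -1.227, z_{0.5} = 0.
σ = (6.059 − 4.963)/(0 − (-1.227)) = 0.894.
μ = 4.963 − (-1.227)·0.894 = 6.059.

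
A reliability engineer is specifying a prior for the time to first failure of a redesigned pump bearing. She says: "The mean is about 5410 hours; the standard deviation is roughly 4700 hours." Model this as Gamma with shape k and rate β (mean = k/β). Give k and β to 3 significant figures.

k ≈ 1.32, β ≈ 0.000245

For Gamma(k, rate β): mean = k/β, variance = k/β², so CV = 1/√k.
CV = SD/mean = 4700/5410 = 0.8688, hence k = 1/CV² = 1.32.
Then β = k/mean = 1.32/5410 = 0.000245.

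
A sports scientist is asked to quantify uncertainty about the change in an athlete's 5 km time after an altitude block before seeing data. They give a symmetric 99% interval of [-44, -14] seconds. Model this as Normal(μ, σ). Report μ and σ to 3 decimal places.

μ = -29.000, σ = 5.823

A symmetric 99% interval runs μ ± z·σ with z = 2.576.
Half-width = 15, so σ = 15/2.576 = 5.823.
μ is the interval midpoint, -29.000.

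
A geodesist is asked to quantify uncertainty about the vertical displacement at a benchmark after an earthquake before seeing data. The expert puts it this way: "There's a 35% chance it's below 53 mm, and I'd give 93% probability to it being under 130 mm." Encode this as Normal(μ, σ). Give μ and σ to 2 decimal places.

The p-quantile of Normal(μ,σ) is μ + z_p·σ, with z_{0.35} = -0.3853 and z_{0.93} = 1.476.
Eliminate σ: μ = (z₂·x₁ − z₁·x₂)/(z₂ − z₁) = (1.476·53 − (-0.3853)·130)/1.861 = 68.94.
Then σ = (x₂ − x₁)/(z₂ − z₁) = (130 − 53)/1.861 = 41.37.

μ = 68.94, σ = 41.37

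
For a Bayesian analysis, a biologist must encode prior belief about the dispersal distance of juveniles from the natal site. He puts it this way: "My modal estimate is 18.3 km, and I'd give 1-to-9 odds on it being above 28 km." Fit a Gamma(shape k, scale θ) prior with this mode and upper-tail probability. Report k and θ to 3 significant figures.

k ≈ 11.3, θ ≈ 1.77

Gamma(k,θ) with k>1 has mode (k−1)θ, so θ = 18.3/(k−1).
Need P(X < 28) = 0.9 with θ tied to k this way. Start at k = 2, θ = 18.3: P(X<28) ≈ 0.452.
Too low — raise k to concentrate. Iterating converges to k ≈ 11.3.
Then θ = 18.3/(11.3−1) ≈ 1.77.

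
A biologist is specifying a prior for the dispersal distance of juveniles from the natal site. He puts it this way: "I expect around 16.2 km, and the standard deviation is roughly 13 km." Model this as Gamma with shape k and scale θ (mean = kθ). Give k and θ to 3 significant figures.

For Gamma(k, scale θ): mean = kθ, variance = kθ², so CV = 1/√k.
CV = SD/mean = 13/16.2 = 0.8025, hence k = 1/CV² = 1.55.
Then θ = mean/k = 16.2/1.55 = 10.4.

k ≈ 1.55, θ ≈ 10.4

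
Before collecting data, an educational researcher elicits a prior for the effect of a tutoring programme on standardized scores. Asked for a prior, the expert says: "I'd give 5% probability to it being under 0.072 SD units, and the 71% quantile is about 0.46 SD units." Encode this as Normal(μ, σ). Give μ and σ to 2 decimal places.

The p-quantile of Normal(μ,σ) is μ + z_p·σ, with z_{0.05} = -1.645 and z_{0.71} = 0.5534.
Eliminate σ: μ = (z₂·x₁ − z₁·x₂)/(z₂ − z₁) = (0.5534·0.072 − (-1.645)·0.46)/2.198 = 0.36.
Then σ = (x₂ − x₁)/(z₂ − z₁) = (0.46 − 0.072)/2.198 = 0.18.

μ = 0.36, σ = 0.18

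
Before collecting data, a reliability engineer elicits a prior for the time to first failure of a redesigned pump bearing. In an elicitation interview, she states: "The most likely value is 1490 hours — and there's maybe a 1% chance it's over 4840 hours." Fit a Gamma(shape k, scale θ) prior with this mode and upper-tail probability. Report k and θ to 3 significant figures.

Gamma(k,θ) with k>1 has mode (k−1)θ, so θ = 1490/(k−1).
Need P(X < 4840) = 0.99 with θ tied to k this way. Start at k = 2, θ = 1490: P(X<4840) ≈ 0.835.
Too low — raise k to concentrate. Iterating converges to k ≈ 4.18.
Then θ = 1490/(4.18−1) ≈ 468.

k ≈ 4.18, θ ≈ 468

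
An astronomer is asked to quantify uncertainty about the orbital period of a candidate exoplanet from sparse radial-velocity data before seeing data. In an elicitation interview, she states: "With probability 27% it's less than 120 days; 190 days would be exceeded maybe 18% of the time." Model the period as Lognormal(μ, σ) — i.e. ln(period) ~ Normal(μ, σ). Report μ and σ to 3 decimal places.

If T ~ Lognormal(μ,σ) then ln T ~ Normal(μ,σ), so the p-quantile of ln T is μ + z_p·σ.
ln(120) = 4.787 and ln(190) = 5.247; z_{0.27} = -0.6128, z_{0.82} = 0.9154.
σ = (5.247 − 4.787)/(0.9154 − (-0.6128)) = 0.301.
μ = 4.787 − (-0.6128)·0.301 = 4.972.

μ ≈ 4.972, σ ≈ 0.301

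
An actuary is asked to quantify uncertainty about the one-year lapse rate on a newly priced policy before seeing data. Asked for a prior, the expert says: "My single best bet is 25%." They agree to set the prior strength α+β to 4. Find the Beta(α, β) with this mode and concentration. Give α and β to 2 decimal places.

α = 1.50, β = 2.50

For α,β > 1 the Beta mode is (α−1)/(α+β−2). With α+β = 4, the mode is (α−1)/2.
Set (α−1)/2 = 0.25 → α = 1 + 0.25·2 = 1.50.
β = 4 − α = 2.50.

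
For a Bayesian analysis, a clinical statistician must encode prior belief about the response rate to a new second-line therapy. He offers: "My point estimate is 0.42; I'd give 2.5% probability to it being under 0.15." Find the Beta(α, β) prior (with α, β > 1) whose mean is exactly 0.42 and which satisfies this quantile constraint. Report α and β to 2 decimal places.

α ≈ 4.16, β ≈ 5.74

With mean 0.42 fixed, write α = 0.42s, β = 0.58s where s = α+β.
Need P(θ < 0.15) = 0.025 under Beta(0.42s, 0.58s). Normal approximation: (q−m)/√(m(1−m)/s) ≈ z_{0.025} = -1.96, so s ≈ 0.42·0.58·(-1.96)²/(0.15−0.42)² = 12.8.
At s = 12.8: P(θ<0.15) ≈ 0.012. Adjusting to match 0.025 gives s ≈ 9.90.
So α = 0.42·9.90 ≈ 4.16, β = 0.58·9.90 ≈ 5.74.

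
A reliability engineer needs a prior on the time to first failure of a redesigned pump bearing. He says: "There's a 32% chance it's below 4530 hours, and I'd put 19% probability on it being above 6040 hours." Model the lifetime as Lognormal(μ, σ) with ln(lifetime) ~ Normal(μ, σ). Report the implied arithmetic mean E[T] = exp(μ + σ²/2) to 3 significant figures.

If T ~ Lognormal(μ,σ) then ln T ~ Normal(μ,σ), so the p-quantile of ln T is μ + z_p·σ.
ln(4530) = 8.418 and ln(6040) = 8.706; z_{0.32} = -0.4677, z_{0.81} = 0.8779.
σ = (8.706 − 8.418)/(0.8779 − (-0.4677)) = 0.214.
μ = 8.418 − (-0.4677)·0.214 = 8.518.
E[T] = exp(μ + σ²/2) = exp(8.518 + 0.0229) = 5120 hours.

E[T] ≈ 5120 hours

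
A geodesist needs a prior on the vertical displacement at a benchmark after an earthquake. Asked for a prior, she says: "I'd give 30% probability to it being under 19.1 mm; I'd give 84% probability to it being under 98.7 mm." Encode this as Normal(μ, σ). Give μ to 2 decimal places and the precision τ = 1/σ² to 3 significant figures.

μ = 46.58, τ = 0.000364

For Normal(μ,σ), the p-quantile is μ + z_p·σ. Here z_{0.3} = -0.5244, z_{0.84} = 0.9945.
So 19.1 = μ − 0.5244σ and 98.7 = μ + 0.9945σ.
Subtracting: σ = (98.7 − 19.1)/(0.9945 − (-0.5244)) = 52.41.
Then μ = 19.1 − (-0.5244)·52.41 = 46.58.
Precision τ = 1/σ² = 1/52.41² = 0.000364.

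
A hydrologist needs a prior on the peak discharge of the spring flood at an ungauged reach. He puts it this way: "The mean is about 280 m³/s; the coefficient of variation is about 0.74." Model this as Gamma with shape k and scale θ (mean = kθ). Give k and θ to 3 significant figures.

For Gamma(k, scale θ): mean = kθ, variance = kθ², so CV = 1/√k.
CV = 0.74, hence k = 1/CV² = 1.83.
Then θ = mean/k = 280/1.83 = 153.

k ≈ 1.83, θ ≈ 153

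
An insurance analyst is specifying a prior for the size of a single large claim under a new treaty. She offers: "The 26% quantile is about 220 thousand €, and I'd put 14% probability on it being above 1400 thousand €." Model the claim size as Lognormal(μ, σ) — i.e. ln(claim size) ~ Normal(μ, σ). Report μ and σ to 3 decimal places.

If T ~ Lognormal(μ,σ) then ln T ~ Normal(μ,σ), so the p-quantile of ln T is μ + z_p·σ.
ln(220) = 5.394 and ln(1400) = 7.244; z_{0.26} = -0.6433, z_{0.86} = 1.08.
σ = (7.244 − 5.394)/(1.08 − (-0.6433)) = 1.074.
μ = 5.394 − (-0.6433)·1.074 = 6.084.

μ ≈ 6.084, σ ≈ 1.074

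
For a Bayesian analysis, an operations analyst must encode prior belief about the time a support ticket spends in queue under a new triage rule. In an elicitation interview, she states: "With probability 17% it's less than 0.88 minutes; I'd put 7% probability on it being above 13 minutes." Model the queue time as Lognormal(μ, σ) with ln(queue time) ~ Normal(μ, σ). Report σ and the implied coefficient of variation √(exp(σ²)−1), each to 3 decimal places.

σ ≈ 1.108, CV ≈ 1.554

If T ~ Lognormal(μ,σ) then ln T ~ Normal(μ,σ), so the p-quantile of ln T is μ + z_p·σ.
ln(0.88) = -0.1278 and ln(13) = 2.565; z_{0.17} = -0.9542, z_{0.93} = 1.476.
σ = (2.565 − -0.1278)/(1.476 − (-0.9542)) = 1.108.
μ = -0.1278 − (-0.9542)·1.108 = 0.930.
CV = √(exp(σ²)−1) = √(exp(1.2280)−1) = 1.554.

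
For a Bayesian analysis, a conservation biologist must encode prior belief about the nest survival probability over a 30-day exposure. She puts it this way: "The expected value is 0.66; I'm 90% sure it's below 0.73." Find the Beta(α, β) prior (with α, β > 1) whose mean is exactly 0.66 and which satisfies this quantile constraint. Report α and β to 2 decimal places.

With mean 0.66 fixed, write α = 0.66s, β = 0.34s where s = α+β.
Need P(θ < 0.73) = 0.9 under Beta(0.66s, 0.34s). Normal approximation: (q−m)/√(m(1−m)/s) ≈ z_{0.9} = 1.28, so s ≈ 0.66·0.34·(1.28)²/(0.73−0.66)² = 75.2.
At s = 75.2: P(θ<0.73) ≈ 0.904. Adjusting to match 0.9 gives s ≈ 72.73.
So α = 0.66·72.73 ≈ 48.00, β = 0.34·72.73 ≈ 24.73.

α ≈ 48.00, β ≈ 24.73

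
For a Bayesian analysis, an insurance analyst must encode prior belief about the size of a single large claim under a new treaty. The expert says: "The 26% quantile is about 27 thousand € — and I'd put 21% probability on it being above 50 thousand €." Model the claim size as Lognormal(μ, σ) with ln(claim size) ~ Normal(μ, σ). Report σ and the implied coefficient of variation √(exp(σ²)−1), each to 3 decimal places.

σ ≈ 0.425, CV ≈ 0.445

If T ~ Lognormal(μ,σ) then ln T ~ Normal(μ,σ), so the p-quantile of ln T is μ + z_p·σ.
ln(27) = 3.296 and ln(50) = 3.912; z_{0.26} = -0.6433, z_{0.79} = 0.8064.
σ = (3.912 − 3.296)/(0.8064 − (-0.6433)) = 0.425.
μ = 3.296 − (-0.6433)·0.425 = 3.569.
CV = √(exp(σ²)−1) = √(exp(0.1806)−1) = 0.445.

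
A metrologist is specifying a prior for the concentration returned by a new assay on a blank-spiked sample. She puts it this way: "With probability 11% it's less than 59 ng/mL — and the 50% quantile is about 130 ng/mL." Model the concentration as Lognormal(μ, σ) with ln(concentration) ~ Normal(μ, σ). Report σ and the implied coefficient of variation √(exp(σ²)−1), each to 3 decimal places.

If T ~ Lognormal(μ,σ) then ln T ~ Normal(μ,σ), so the p-quantile of ln T is μ + z_p·σ.
ln(59) = 4.078 and ln(130) = 4.868; z_{0.11} = -1.227, z_{0.5} = 0.
σ = (4.868 − 4.078)/(0 − (-1.227)) = 0.644.
μ = 4.078 − (-1.227)·0.644 = 4.868.
CV = √(exp(σ²)−1) = √(exp(0.4149)−1) = 0.717.

σ ≈ 0.644, CV ≈ 0.717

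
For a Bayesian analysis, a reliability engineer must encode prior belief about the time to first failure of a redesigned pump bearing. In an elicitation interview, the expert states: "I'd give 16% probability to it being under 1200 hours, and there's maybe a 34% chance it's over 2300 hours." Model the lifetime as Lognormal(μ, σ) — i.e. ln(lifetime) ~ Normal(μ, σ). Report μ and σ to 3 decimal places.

If T ~ Lognormal(μ,σ) then ln T ~ Normal(μ,σ), so the p-quantile of ln T is μ + z_p·σ.
ln(1200) = 7.09 and ln(2300) = 7.741; z_{0.16} = -0.9945, z_{0.66} = 0.4125.
σ = (7.741 − 7.09)/(0.4125 − (-0.9945)) = 0.462.
μ = 7.09 − (-0.9945)·0.462 = 7.550.

μ ≈ 7.550, σ ≈ 0.462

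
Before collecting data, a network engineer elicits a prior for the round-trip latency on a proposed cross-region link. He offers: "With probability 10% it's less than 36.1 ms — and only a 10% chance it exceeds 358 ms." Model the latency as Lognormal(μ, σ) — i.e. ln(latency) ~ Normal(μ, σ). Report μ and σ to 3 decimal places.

μ ≈ 4.733, σ ≈ 0.895

If T ~ Lognormal(μ,σ) then ln T ~ Normal(μ,σ), so the p-quantile of ln T is μ + z_p·σ.
ln(36.1) = 3.586 and ln(358) = 5.881; z_{0.1} = -1.282, z_{0.9} = 1.282.
σ = (5.881 − 3.586)/(1.282 − (-1.282)) = 0.895.
μ = 3.586 − (-1.282)·0.895 = 4.733.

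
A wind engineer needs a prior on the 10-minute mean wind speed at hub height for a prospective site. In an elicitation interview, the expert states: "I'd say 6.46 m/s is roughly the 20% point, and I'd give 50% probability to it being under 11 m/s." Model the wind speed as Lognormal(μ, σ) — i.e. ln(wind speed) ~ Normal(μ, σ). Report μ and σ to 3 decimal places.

μ ≈ 2.398, σ ≈ 0.632

If T ~ Lognormal(μ,σ) then ln T ~ Normal(μ,σ), so the p-quantile of ln T is μ + z_p·σ.
ln(6.46) = 1.866 and ln(11) = 2.398; z_{0.2} = -0.8416, z_{0.5} = 0.
σ = (2.398 − 1.866)/(0 − (-0.8416)) = 0.632.
μ = 1.866 − (-0.8416)·0.632 = 2.398.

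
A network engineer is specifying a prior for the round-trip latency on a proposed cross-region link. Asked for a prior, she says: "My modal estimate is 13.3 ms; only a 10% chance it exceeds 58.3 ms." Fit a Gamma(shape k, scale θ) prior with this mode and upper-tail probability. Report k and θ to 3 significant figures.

Gamma(k,θ) with k>1 has mode (k−1)θ, so θ = 13.3/(k−1).
Need P(X < 58.3) = 0.9 with θ tied to k this way. Start at k = 2, θ = 13.3: P(X<58.3) ≈ 0.933.
Too high — lower k to spread out. Iterating converges to k ≈ 1.83.
Then θ = 13.3/(1.83−1) ≈ 16.

k ≈ 1.83, θ ≈ 16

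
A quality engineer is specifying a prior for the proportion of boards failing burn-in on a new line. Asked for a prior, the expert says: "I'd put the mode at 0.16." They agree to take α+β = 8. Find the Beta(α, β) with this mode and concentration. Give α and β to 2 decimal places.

α = 1.96, β = 6.04

For α,β > 1 the Beta mode is (α−1)/(α+β−2). With α+β = 8, the mode is (α−1)/6.
Set (α−1)/6 = 0.16 → α = 1 + 0.16·6 = 1.96.
β = 8 − α = 6.04.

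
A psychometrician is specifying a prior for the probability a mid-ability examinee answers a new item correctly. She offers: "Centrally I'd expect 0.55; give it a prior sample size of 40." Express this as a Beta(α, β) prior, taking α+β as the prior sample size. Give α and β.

α = 22, β = 18

Under the effective-sample-size interpretation, Beta(α, β) has prior mean α/(α+β) and prior sample size α+β.
So α+β = 40 and α/(α+β) = 0.55, giving α = 0.55·40 = 22 and β = 40 − 22 = 18.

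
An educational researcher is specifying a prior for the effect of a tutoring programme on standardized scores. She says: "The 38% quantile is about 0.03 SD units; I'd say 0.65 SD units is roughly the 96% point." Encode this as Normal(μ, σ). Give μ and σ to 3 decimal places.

The p-quantile of Normal(μ,σ) is μ + z_p·σ, with z_{0.38} = -0.3055 and z_{0.96} = 1.751.
Eliminate σ: μ = (z₂·x₁ − z₁·x₂)/(z₂ − z₁) = (1.751·0.03 − (-0.3055)·0.65)/2.056 = 0.122.
Then σ = (x₂ − x₁)/(z₂ − z₁) = (0.65 − 0.03)/2.056 = 0.302.

μ = 0.122, σ = 0.302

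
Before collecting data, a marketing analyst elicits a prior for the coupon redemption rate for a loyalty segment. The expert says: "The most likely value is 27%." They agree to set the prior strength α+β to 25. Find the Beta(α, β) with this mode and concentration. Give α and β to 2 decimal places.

α = 7.21, β = 17.79

For α,β > 1 the Beta mode is (α−1)/(α+β−2). With α+β = 25, the mode is (α−1)/23.
Set (α−1)/23 = 0.27 → α = 1 + 0.27·23 = 7.21.
β = 25 − α = 17.79.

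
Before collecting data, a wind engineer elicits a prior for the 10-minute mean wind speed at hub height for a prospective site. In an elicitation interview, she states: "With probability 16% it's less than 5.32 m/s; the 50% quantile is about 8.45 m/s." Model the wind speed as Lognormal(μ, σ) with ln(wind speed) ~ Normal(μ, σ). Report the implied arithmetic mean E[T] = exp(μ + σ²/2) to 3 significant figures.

If T ~ Lognormal(μ,σ) then ln T ~ Normal(μ,σ), so the p-quantile of ln T is μ + z_p·σ.
ln(5.32) = 1.671 and ln(8.45) = 2.134; z_{0.16} = -0.9945, z_{0.5} = 0.
σ = (2.134 − 1.671)/(0 − (-0.9945)) = 0.465.
μ = 1.671 − (-0.9945)·0.465 = 2.134.
E[T] = exp(μ + σ²/2) = exp(2.134 + 0.1082) = 9.42 m/s.

E[T] ≈ 9.42 m/s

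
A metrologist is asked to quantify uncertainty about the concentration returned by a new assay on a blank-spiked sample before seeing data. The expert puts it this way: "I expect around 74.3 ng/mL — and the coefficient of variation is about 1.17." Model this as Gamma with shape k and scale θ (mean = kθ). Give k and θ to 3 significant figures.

For Gamma(k, scale θ): mean = kθ, variance = kθ², so CV = 1/√k.
CV = 1.17, hence k = 1/CV² = 0.731.
Then θ = mean/k = 74.3/0.731 = 102.

k ≈ 0.731, θ ≈ 102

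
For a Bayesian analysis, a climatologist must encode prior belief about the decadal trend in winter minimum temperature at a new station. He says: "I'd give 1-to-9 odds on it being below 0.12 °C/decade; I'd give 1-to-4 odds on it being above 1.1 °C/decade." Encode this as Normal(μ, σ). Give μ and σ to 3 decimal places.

μ = 0.712, σ = 0.462

For Normal(μ,σ), the p-quantile is μ + z_p·σ. Here z_{0.1} = -1.282, z_{0.8} = 0.8416.
So 0.12 = μ − 1.282σ and 1.1 = μ + 0.8416σ.
Subtracting: σ = (1.1 − 0.12)/(0.8416 − (-1.282)) = 0.462.
Then μ = 0.12 − (-1.282)·0.462 = 0.712.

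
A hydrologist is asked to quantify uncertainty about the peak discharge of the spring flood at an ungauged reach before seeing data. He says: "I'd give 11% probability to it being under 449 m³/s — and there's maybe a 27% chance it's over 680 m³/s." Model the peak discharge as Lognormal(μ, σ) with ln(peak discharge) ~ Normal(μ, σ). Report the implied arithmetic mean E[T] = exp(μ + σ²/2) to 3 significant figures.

E[T] ≈ 607 m³/s

If T ~ Lognormal(μ,σ) then ln T ~ Normal(μ,σ), so the p-quantile of ln T is μ + z_p·σ.
ln(449) = 6.107 and ln(680) = 6.522; z_{0.11} = -1.227, z_{0.73} = 0.6128.
σ = (6.522 − 6.107)/(0.6128 − (-1.227)) = 0.226.
μ = 6.107 − (-1.227)·0.226 = 6.384.
E[T] = exp(μ + σ²/2) = exp(6.384 + 0.0255) = 607 m³/s.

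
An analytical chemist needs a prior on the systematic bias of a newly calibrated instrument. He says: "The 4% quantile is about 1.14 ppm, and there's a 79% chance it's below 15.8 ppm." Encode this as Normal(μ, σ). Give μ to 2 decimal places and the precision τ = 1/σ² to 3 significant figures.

μ = 11.18, τ = 0.0304

The p-quantile of Normal(μ,σ) is μ + z_p·σ, with z_{0.04} = -1.751 and z_{0.79} = 0.8064.
Eliminate σ: μ = (z₂·x₁ − z₁·x₂)/(z₂ − z₁) = (0.8064·1.14 − (-1.751)·15.8)/2.557 = 11.18.
Then σ = (x₂ − x₁)/(z₂ − z₁) = (15.8 − 1.14)/2.557 = 5.73.
Precision τ = 1/σ² = 1/5.733² = 0.0304.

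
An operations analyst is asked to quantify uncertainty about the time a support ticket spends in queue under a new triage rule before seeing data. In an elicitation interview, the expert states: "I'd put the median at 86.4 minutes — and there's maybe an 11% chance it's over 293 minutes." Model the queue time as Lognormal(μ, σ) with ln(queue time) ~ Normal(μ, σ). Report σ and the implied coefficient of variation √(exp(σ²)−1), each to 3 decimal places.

If T ~ Lognormal(μ,σ) then ln T ~ Normal(μ,σ), so the p-quantile of ln T is μ + z_p·σ.
ln(86.4) = 4.459 and ln(293) = 5.68; z_{0.5} = 0, z_{0.89} = 1.227.
σ = (5.68 − 4.459)/(1.227 − (0)) = 0.996.
μ = 4.459 − (0)·0.996 = 4.459.
CV = √(exp(σ²)−1) = √(exp(0.9913)−1) = 1.302.

σ ≈ 0.996, CV ≈ 1.302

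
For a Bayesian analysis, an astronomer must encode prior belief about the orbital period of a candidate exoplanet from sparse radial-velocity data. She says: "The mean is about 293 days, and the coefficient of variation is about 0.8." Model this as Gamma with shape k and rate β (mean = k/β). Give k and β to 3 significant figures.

k ≈ 1.56, β ≈ 0.00533

For Gamma(k, rate β): mean = k/β, variance = k/β², so CV = 1/√k.
CV = 0.8, hence k = 1/CV² = 1.56.
Then β = k/mean = 1.56/293 = 0.00533.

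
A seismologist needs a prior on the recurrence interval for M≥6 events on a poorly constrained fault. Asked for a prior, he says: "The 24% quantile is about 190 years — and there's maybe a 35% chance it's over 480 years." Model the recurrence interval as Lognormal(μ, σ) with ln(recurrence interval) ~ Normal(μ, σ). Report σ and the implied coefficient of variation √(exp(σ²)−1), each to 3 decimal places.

σ ≈ 0.849, CV ≈ 1.028

If T ~ Lognormal(μ,σ) then ln T ~ Normal(μ,σ), so the p-quantile of ln T is μ + z_p·σ.
ln(190) = 5.247 and ln(480) = 6.174; z_{0.24} = -0.7063, z_{0.65} = 0.3853.
σ = (6.174 − 5.247)/(0.3853 − (-0.7063)) = 0.849.
μ = 5.247 − (-0.7063)·0.849 = 5.847.
CV = √(exp(σ²)−1) = √(exp(0.7208)−1) = 1.028.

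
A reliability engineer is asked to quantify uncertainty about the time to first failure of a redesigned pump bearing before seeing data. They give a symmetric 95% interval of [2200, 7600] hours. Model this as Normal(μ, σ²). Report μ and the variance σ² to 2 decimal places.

μ = 4900.00, σ² = 1897716.56

A symmetric 95% interval runs μ ± z·σ with z = 1.96.
Half-width = 2700, so σ = 2700/1.96 = 1377.576 and σ² = 1897716.56.
μ is the interval midpoint, 4900.00.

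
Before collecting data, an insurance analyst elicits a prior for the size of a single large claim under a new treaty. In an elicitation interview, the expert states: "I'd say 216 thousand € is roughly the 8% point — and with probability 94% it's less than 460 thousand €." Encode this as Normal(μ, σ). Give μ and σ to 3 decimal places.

μ = 331.830, σ = 82.437

The p-quantile of Normal(μ,σ) is μ + z_p·σ, with z_{0.08} = -1.405 and z_{0.94} = 1.555.
Eliminate σ: μ = (z₂·x₁ − z₁·x₂)/(z₂ − z₁) = (1.555·216 − (-1.405)·460)/2.96 = 331.830.
Then σ = (x₂ − x₁)/(z₂ − z₁) = (460 − 216)/2.96 = 82.437.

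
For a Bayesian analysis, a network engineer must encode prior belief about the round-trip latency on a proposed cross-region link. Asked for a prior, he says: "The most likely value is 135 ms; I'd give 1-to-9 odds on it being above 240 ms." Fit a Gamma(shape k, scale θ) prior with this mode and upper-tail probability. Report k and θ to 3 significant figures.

Gamma(k,θ) with k>1 has mode (k−1)θ, so θ = 135/(k−1).
Need P(X < 240) = 0.9 with θ tied to k this way. Start at k = 2, θ = 135: P(X<240) ≈ 0.531.
Too low — raise k to concentrate. Iterating converges to k ≈ 6.75.
Then θ = 135/(6.75−1) ≈ 23.5.

k ≈ 6.75, θ ≈ 23.5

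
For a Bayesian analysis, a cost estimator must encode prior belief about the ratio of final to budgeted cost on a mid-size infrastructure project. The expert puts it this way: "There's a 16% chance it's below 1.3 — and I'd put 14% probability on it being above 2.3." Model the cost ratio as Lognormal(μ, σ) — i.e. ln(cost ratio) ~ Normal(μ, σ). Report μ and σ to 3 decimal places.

μ ≈ 0.536, σ ≈ 0.275

If T ~ Lognormal(μ,σ) then ln T ~ Normal(μ,σ), so the p-quantile of ln T is μ + z_p·σ.
ln(1.3) = 0.2624 and ln(2.3) = 0.8329; z_{0.16} = -0.9945, z_{0.86} = 1.08.
σ = (0.8329 − 0.2624)/(1.08 − (-0.9945)) = 0.275.
μ = 0.2624 − (-0.9945)·0.275 = 0.536.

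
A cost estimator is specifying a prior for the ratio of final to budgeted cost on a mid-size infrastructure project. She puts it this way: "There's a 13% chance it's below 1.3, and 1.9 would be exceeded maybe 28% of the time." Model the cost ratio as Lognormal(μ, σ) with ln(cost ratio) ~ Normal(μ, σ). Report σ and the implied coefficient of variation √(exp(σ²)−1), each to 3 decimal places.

If T ~ Lognormal(μ,σ) then ln T ~ Normal(μ,σ), so the p-quantile of ln T is μ + z_p·σ.
ln(1.3) = 0.2624 and ln(1.9) = 0.6419; z_{0.13} = -1.126, z_{0.72} = 0.5828.
σ = (0.6419 − 0.2624)/(0.5828 − (-1.126)) = 0.222.
μ = 0.2624 − (-1.126)·0.222 = 0.512.
CV = √(exp(σ²)−1) = √(exp(0.0493)−1) = 0.225.

σ ≈ 0.222, CV ≈ 0.225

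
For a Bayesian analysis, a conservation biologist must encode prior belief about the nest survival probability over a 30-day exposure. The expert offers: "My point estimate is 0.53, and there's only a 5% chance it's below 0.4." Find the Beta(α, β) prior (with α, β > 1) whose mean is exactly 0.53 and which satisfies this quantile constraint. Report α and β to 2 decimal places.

With mean 0.53 fixed, write α = 0.53s, β = 0.47s where s = α+β.
Need P(θ < 0.4) = 0.05 under Beta(0.53s, 0.47s). Normal approximation: (q−m)/√(m(1−m)/s) ≈ z_{0.05} = -1.64, so s ≈ 0.53·0.47·(-1.64)²/(0.4−0.53)² = 39.9.
At s = 39.9: P(θ<0.4) ≈ 0.049. Adjusting to match 0.05 gives s ≈ 39.54.
So α = 0.53·39.54 ≈ 20.96, β = 0.47·39.54 ≈ 18.58.

α ≈ 20.96, β ≈ 18.58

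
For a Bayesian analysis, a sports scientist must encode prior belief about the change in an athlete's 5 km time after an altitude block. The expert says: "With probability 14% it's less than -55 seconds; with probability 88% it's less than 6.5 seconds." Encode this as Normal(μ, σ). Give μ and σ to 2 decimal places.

The p-quantile of Normal(μ,σ) is μ + z_p·σ, with z_{0.14} = -1.08 and z_{0.88} = 1.175.
Eliminate σ: μ = (z₂·x₁ − z₁·x₂)/(z₂ − z₁) = (1.175·-55 − (-1.08)·6.5)/2.255 = -25.54.
Then σ = (x₂ − x₁)/(z₂ − z₁) = (6.5 − -55)/2.255 = 27.27.

μ = -25.54, σ = 27.27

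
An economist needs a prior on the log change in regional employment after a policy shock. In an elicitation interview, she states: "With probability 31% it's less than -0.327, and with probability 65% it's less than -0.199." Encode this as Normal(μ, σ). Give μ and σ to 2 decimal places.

μ = -0.25, σ = 0.15

The p-quantile of Normal(μ,σ) is μ + z_p·σ, with z_{0.31} = -0.4959 and z_{0.65} = 0.3853.
Eliminate σ: μ = (z₂·x₁ − z₁·x₂)/(z₂ − z₁) = (0.3853·-0.327 − (-0.4959)·-0.199)/0.8812 = -0.25.
Then σ = (x₂ − x₁)/(z₂ − z₁) = (-0.199 − -0.327)/0.8812 = 0.15.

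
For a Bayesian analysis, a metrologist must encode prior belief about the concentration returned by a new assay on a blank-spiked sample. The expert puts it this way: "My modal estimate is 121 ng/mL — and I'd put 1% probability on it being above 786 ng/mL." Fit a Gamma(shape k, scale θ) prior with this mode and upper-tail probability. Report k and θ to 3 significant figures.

k ≈ 2.03, θ ≈ 117

Gamma(k,θ) with k>1 has mode (k−1)θ, so θ = 121/(k−1).
Need P(X < 786) = 0.99 with θ tied to k this way. Start at k = 2, θ = 121: P(X<786) ≈ 0.989.
Too low — raise k to concentrate. Iterating converges to k ≈ 2.03.
Then θ = 121/(2.03−1) ≈ 117.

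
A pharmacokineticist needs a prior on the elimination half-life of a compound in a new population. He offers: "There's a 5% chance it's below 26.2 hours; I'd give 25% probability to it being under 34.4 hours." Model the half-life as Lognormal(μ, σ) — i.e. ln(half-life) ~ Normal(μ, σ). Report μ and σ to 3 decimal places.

μ ≈ 3.727, σ ≈ 0.281

If T ~ Lognormal(μ,σ) then ln T ~ Normal(μ,σ), so the p-quantile of ln T is μ + z_p·σ.
ln(26.2) = 3.266 and ln(34.4) = 3.538; z_{0.05} = -1.645, z_{0.25} = -0.6745.
σ = (3.538 − 3.266)/(-0.6745 − (-1.645)) = 0.281.
μ = 3.266 − (-1.645)·0.281 = 3.727.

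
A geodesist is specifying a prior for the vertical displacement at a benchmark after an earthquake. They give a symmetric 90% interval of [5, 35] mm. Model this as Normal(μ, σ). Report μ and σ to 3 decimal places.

μ = 20.000, σ = 9.119

A symmetric 90% interval runs μ ± z·σ with z = 1.645.
Half-width = 15, so σ = 15/1.645 = 9.119.
μ is the interval midpoint, 20.000.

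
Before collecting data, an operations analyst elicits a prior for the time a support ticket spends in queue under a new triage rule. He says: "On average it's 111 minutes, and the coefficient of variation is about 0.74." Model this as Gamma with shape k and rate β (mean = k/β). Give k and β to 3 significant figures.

For Gamma(k, rate β): mean = k/β, variance = k/β², so CV = 1/√k.
CV = 0.74, hence k = 1/CV² = 1.83.
Then β = k/mean = 1.83/111 = 0.0165.

k ≈ 1.83, β ≈ 0.0165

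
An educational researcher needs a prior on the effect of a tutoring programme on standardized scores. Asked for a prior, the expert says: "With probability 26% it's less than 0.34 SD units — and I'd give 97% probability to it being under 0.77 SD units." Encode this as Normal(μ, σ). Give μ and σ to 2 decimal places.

For Normal(μ,σ), the p-quantile is μ + z_p·σ. Here z_{0.26} = -0.6433, z_{0.97} = 1.881.
So 0.34 = μ − 0.6433σ and 0.77 = μ + 1.881σ.
Subtracting: σ = (0.77 − 0.34)/(1.881 − (-0.6433)) = 0.17.
Then μ = 0.34 − (-0.6433)·0.17 = 0.45.

μ = 0.45, σ = 0.17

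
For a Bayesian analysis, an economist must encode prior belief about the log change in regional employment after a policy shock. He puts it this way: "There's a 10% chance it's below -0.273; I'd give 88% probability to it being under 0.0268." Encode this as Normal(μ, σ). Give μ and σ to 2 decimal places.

μ = -0.12, σ = 0.12

The p-quantile of Normal(μ,σ) is μ + z_p·σ, with z_{0.1} = -1.282 and z_{0.88} = 1.175.
Eliminate σ: μ = (z₂·x₁ − z₁·x₂)/(z₂ − z₁) = (1.175·-0.273 − (-1.282)·0.0268)/2.457 = -0.12.
Then σ = (x₂ − x₁)/(z₂ − z₁) = (0.0268 − -0.273)/2.457 = 0.12.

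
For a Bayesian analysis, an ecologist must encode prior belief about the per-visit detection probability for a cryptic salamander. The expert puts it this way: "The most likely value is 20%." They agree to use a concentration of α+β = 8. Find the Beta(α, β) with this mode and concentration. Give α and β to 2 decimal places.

For α,β > 1 the Beta mode is (α−1)/(α+β−2). With α+β = 8, the mode is (α−1)/6.
Set (α−1)/6 = 0.2 → α = 1 + 0.2·6 = 2.20.
β = 8 − α = 5.80.

α = 2.20, β = 5.80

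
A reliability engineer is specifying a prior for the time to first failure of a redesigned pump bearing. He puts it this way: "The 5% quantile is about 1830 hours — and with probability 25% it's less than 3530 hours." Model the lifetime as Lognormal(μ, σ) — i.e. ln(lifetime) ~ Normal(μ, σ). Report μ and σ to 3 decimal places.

If T ~ Lognormal(μ,σ) then ln T ~ Normal(μ,σ), so the p-quantile of ln T is μ + z_p·σ.
ln(1830) = 7.512 and ln(3530) = 8.169; z_{0.05} = -1.645, z_{0.25} = -0.6745.
σ = (8.169 − 7.512)/(-0.6745 − (-1.645)) = 0.677.
μ = 7.512 − (-1.645)·0.677 = 8.626.

μ ≈ 8.626, σ ≈ 0.677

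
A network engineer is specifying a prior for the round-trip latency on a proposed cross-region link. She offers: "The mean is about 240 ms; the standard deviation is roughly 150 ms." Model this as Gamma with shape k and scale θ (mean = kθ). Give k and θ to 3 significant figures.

For Gamma(k, scale θ): mean = kθ, variance = kθ², so CV = 1/√k.
CV = SD/mean = 150/240 = 0.625, hence k = 1/CV² = 2.56.
Then θ = mean/k = 240/2.56 = 93.8.

k ≈ 2.56, θ ≈ 93.8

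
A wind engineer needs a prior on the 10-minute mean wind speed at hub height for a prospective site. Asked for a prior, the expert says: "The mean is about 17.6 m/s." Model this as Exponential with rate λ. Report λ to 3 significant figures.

Exponential mean = 1/λ, so λ = 1/17.6 = 0.0568.

λ ≈ 0.0568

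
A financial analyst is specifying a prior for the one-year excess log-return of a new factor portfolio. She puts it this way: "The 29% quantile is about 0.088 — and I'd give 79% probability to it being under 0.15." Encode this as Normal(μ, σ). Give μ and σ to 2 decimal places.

The p-quantile of Normal(μ,σ) is μ + z_p·σ, with z_{0.29} = -0.5534 and z_{0.79} = 0.8064.
Eliminate σ: μ = (z₂·x₁ − z₁·x₂)/(z₂ − z₁) = (0.8064·0.088 − (-0.5534)·0.15)/1.36 = 0.11.
Then σ = (x₂ − x₁)/(z₂ − z₁) = (0.15 − 0.088)/1.36 = 0.05.

μ = 0.11, σ = 0.05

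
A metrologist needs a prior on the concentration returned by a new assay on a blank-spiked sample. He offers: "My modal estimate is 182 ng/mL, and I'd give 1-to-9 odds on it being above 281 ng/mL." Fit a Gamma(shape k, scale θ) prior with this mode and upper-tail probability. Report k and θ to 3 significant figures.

k ≈ 10.9, θ ≈ 18.4

Gamma(k,θ) with k>1 has mode (k−1)θ, so θ = 182/(k−1).
Need P(X < 281) = 0.9 with θ tied to k this way. Start at k = 2, θ = 182: P(X<281) ≈ 0.457.
Too low — raise k to concentrate. Iterating converges to k ≈ 10.9.
Then θ = 182/(10.9−1) ≈ 18.4.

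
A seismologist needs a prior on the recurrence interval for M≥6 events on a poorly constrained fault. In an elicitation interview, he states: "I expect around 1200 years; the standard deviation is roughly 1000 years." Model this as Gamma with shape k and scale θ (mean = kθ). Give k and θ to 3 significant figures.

For Gamma(k, scale θ): mean = kθ, variance = kθ², so CV = 1/√k.
CV = SD/mean = 1000/1200 = 0.8333, hence k = 1/CV² = 1.44.
Then θ = mean/k = 1200/1.44 = 833.

k ≈ 1.44, θ ≈ 833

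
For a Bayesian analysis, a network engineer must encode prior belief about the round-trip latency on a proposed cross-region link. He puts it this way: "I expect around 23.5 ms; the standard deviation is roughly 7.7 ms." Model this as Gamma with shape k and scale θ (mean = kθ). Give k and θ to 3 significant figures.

k ≈ 9.31, θ ≈ 2.52

For Gamma(k, scale θ): mean = kθ, variance = kθ², so CV = 1/√k.
CV = SD/mean = 7.7/23.5 = 0.3277, hence k = 1/CV² = 9.31.
Then θ = mean/k = 23.5/9.31 = 2.52.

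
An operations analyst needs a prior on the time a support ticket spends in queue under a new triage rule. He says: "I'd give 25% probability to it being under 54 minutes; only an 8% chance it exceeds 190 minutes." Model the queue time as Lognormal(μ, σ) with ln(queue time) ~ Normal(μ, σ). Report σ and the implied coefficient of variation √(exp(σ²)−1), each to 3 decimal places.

If T ~ Lognormal(μ,σ) then ln T ~ Normal(μ,σ), so the p-quantile of ln T is μ + z_p·σ.
ln(54) = 3.989 and ln(190) = 5.247; z_{0.25} = -0.6745, z_{0.92} = 1.405.
σ = (5.247 − 3.989)/(1.405 − (-0.6745)) = 0.605.
μ = 3.989 − (-0.6745)·0.605 = 4.397.
CV = √(exp(σ²)−1) = √(exp(0.3660)−1) = 0.665.

σ ≈ 0.605, CV ≈ 0.665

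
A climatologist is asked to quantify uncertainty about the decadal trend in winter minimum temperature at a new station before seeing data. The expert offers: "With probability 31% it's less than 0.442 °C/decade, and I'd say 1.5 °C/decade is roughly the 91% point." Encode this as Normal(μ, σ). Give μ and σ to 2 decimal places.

μ = 0.73, σ = 0.58

For Normal(μ,σ), the p-quantile is μ + z_p·σ. Here z_{0.31} = -0.4959, z_{0.91} = 1.341.
So 0.442 = μ − 0.4959σ and 1.5 = μ + 1.341σ.
Subtracting: σ = (1.5 − 0.442)/(1.341 − (-0.4959)) = 0.58.
Then μ = 0.442 − (-0.4959)·0.58 = 0.73.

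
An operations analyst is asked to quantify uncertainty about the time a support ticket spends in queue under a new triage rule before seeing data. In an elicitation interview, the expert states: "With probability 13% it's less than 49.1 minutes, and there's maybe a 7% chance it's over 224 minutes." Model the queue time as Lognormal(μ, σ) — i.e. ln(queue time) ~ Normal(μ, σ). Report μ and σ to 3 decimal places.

If T ~ Lognormal(μ,σ) then ln T ~ Normal(μ,σ), so the p-quantile of ln T is μ + z_p·σ.
ln(49.1) = 3.894 and ln(224) = 5.412; z_{0.13} = -1.126, z_{0.93} = 1.476.
σ = (5.412 − 3.894)/(1.476 − (-1.126)) = 0.583.
μ = 3.894 − (-1.126)·0.583 = 4.551.

μ ≈ 4.551, σ ≈ 0.583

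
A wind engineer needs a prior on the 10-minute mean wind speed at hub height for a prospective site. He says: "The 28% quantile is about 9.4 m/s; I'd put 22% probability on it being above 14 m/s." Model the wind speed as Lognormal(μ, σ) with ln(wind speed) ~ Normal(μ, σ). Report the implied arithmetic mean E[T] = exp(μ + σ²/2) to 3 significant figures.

If T ~ Lognormal(μ,σ) then ln T ~ Normal(μ,σ), so the p-quantile of ln T is μ + z_p·σ.
ln(9.4) = 2.241 and ln(14) = 2.639; z_{0.28} = -0.5828, z_{0.78} = 0.7722.
σ = (2.639 − 2.241)/(0.7722 − (-0.5828)) = 0.294.
μ = 2.241 − (-0.5828)·0.294 = 2.412.
E[T] = exp(μ + σ²/2) = exp(2.412 + 0.0432) = 11.6 m/s.

E[T] ≈ 11.6 m/s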